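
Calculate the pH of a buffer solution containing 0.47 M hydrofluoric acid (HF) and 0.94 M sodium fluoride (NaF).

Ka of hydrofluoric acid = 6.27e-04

pKa = -log(6.27e-04) = 3.20. pH = pKa + log([A⁻]/[HA]) = 3.20 + log(0.94/0.47)

pH = 3.50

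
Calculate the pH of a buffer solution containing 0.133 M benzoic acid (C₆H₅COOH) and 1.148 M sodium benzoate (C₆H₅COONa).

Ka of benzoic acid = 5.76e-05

pKa = -log(5.76e-05) = 4.24. pH = pKa + log([A⁻]/[HA]) = 4.24 + log(1.148/0.133)

pH = 5.18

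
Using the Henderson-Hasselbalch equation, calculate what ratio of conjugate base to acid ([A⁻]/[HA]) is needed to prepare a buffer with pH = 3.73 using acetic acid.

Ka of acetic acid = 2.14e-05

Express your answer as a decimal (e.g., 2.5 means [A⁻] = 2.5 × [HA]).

pKa = -log(2.14e-05) = 4.6696. pH = pKa + log([A⁻]/[HA]), so log([A⁻]/[HA]) = pH − pKa = 3.73 − 4.6696 = -0.9396. [A⁻]/[HA] = 10^(-0.9396) = 0.115

[A⁻]/[HA] = 0.115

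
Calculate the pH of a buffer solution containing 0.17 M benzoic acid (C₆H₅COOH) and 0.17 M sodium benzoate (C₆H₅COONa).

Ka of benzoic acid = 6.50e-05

pKa = -log(6.50e-05) = 4.19. pH = pKa + log([A⁻]/[HA]) = 4.19 + log(0.17/0.17)

pH = 4.19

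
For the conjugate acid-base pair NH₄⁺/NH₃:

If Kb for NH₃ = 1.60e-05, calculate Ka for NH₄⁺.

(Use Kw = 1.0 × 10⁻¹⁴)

For a conjugate pair Ka × Kb = Kw, so Ka = Kw/Kb = 1.0 × 10⁻¹⁴ / 1.60e-05 = 6.25e-10.

K_a = 6.25e-10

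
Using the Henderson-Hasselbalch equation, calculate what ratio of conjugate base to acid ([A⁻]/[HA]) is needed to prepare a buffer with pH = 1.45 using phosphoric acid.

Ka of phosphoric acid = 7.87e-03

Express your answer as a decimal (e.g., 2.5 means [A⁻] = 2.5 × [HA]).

pKa = -log(7.87e-03) = 2.1040. pH = pKa + log([A⁻]/[HA]), so log([A⁻]/[HA]) = pH − pKa = 1.45 − 2.1040 = -0.6540. [A⁻]/[HA] = 10^(-0.6540) = 0.222

[A⁻]/[HA] = 0.222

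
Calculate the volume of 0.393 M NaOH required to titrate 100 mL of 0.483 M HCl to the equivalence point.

At equivalence: moles acid = moles base. moles HCl = 0.483 × 100/1000 = 0.0483 mol. V_base = moles / 0.393 × 1000 = 122.9 mL.

V_{base} = 122.9 mL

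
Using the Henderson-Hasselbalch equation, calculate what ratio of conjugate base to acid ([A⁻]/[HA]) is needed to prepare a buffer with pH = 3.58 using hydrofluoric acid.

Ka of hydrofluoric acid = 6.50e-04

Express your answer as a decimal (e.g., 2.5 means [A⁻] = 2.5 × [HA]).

pKa = -log(6.50e-04) = 3.1871. pH = pKa + log([A⁻]/[HA]), so log([A⁻]/[HA]) = pH − pKa = 3.58 − 3.1871 = 0.3929. [A⁻]/[HA] = 10^(0.3929) = 2.47

[A⁻]/[HA] = 2.47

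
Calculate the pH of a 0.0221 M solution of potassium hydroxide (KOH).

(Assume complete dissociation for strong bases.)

[OH⁻] = 0.0221 M for strong base. pOH = -log[OH⁻] = 1.66, pH = 14 - pOH

pH = 12.34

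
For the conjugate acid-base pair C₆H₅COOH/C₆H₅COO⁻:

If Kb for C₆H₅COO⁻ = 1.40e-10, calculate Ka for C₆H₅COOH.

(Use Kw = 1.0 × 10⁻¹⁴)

For a conjugate pair Ka × Kb = Kw, so Ka = Kw/Kb = 1.0 × 10⁻¹⁴ / 1.40e-10 = 7.14e-05.

K_a = 7.14e-05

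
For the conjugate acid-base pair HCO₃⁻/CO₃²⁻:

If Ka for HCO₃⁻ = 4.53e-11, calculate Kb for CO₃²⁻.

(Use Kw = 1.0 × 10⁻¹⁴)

For a conjugate pair Ka × Kb = Kw, so Kb = Kw/Ka = 1.0 × 10⁻¹⁴ / 4.53e-11 = 2.21e-04.

K_b = 2.21e-04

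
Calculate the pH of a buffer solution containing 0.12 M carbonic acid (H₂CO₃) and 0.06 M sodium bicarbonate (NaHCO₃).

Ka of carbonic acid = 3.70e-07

pKa = -log(3.70e-07) = 6.43. pH = pKa + log([A⁻]/[HA]) = 6.43 + log(0.06/0.12)

pH = 6.13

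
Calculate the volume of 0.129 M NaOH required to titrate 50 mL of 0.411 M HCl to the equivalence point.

At equivalence: moles acid = moles base. moles HCl = 0.411 × 50/1000 = 0.02055 mol. V_base = moles / 0.129 × 1000 = 159.3 mL.

V_{base} = 159.3 mL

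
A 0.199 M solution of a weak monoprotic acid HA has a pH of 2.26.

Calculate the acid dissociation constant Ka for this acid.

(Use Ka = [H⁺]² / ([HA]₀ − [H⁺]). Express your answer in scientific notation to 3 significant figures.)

[H⁺] = 10^(−pH) = 10^(−2.26) = 5.495e-03 M. For HA ⇌ H⁺ + A⁻, Ka = [H⁺][A⁻]/[HA] = [H⁺]² / ([HA]₀ − [H⁺]) = (5.495e-03)² / (0.199 − 5.495e-03) = 1.56e-04.

K_a = 1.56e-04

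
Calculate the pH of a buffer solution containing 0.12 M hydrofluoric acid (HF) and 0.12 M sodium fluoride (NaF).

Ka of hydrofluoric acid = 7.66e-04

pKa = -log(7.66e-04) = 3.12. pH = pKa + log([A⁻]/[HA]) = 3.12 + log(0.12/0.12)

pH = 3.12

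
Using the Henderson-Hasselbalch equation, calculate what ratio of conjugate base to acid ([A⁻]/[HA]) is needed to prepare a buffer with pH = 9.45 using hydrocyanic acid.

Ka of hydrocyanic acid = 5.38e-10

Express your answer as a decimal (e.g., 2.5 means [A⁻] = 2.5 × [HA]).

pKa = -log(5.38e-10) = 9.2692. pH = pKa + log([A⁻]/[HA]), so log([A⁻]/[HA]) = pH − pKa = 9.45 − 9.2692 = 0.1808. [A⁻]/[HA] = 10^(0.1808) = 1.52

[A⁻]/[HA] = 1.52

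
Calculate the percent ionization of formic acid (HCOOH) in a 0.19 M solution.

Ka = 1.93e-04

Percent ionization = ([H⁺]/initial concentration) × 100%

Using Ka equilibrium: x² + Ka×x - Ka×C = 0. Solving: [H⁺] = 5.9598e-03. Percent = (5.9598e-03/0.19) × 100

Percent ionization = 3.14%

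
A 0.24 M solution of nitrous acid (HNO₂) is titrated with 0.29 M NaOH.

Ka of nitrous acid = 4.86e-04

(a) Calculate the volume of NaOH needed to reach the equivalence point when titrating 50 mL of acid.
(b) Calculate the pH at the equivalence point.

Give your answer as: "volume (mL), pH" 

moles acid = 0.24 × 50/1000 = 0.012 mol; V_base = moles/0.29 × 1000 = 41.4 mL. At equivalence only the conjugate base is present: [A⁻] = 0.012/0.091 = 1.3132e-01 M. Kb = Kw/Ka = 2.06e-11; [OH⁻] = √(Kb × [A⁻]) = 1.6438e-06; pOH = 5.78; pH = 14 - pOH = 8.22.

V = 41.4 mL, pH = 8.22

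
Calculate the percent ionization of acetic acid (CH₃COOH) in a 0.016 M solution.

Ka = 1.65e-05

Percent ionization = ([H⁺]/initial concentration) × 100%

Using Ka equilibrium: x² + Ka×x - Ka×C = 0. Solving: [H⁺] = 5.0563e-04. Percent = (5.0563e-04/0.016) × 100

Percent ionization = 3.16%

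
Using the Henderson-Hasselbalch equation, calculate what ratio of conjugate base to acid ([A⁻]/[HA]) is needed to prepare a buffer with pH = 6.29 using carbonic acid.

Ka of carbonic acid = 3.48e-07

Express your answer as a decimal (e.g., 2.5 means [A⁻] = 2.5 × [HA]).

pKa = -log(3.48e-07) = 6.4584. pH = pKa + log([A⁻]/[HA]), so log([A⁻]/[HA]) = pH − pKa = 6.29 − 6.4584 = -0.1684. [A⁻]/[HA] = 10^(-0.1684) = 0.679

[A⁻]/[HA] = 0.679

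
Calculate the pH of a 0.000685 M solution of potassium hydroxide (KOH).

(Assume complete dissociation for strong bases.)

[OH⁻] = 0.000685 M for strong base. pOH = -log[OH⁻] = 3.16, pH = 14 - pOH

pH = 10.84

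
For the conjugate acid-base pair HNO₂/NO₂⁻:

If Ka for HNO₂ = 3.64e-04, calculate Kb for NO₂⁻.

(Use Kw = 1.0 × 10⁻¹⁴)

For a conjugate pair Ka × Kb = Kw, so Kb = Kw/Ka = 1.0 × 10⁻¹⁴ / 3.64e-04 = 2.75e-11.

K_b = 2.75e-11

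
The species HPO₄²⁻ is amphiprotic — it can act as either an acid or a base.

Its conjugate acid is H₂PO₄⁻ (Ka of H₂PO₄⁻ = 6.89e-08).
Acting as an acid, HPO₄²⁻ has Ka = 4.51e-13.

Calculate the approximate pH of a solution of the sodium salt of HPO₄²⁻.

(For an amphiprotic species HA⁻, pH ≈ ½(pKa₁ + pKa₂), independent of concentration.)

pKa₁ = -log(6.89e-08) = 7.16; pKa₂ = -log(4.51e-13) = 12.35. For an amphiprotic species, pH ≈ ½(pKa₁ + pKa₂) = ½(7.16 + 12.35) = 9.75.

pH = 9.75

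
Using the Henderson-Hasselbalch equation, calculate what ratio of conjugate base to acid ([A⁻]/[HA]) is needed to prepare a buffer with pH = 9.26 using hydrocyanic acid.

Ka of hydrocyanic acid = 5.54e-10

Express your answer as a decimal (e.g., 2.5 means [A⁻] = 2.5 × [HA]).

pKa = -log(5.54e-10) = 9.2565. pH = pKa + log([A⁻]/[HA]), so log([A⁻]/[HA]) = pH − pKa = 9.26 − 9.2565 = 0.0035. [A⁻]/[HA] = 10^(0.0035) = 1.01

[A⁻]/[HA] = 1.01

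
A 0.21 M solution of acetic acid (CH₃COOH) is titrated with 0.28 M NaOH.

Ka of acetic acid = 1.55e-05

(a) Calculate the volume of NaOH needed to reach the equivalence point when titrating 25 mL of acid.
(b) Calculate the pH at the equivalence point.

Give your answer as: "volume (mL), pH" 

moles acid = 0.21 × 25/1000 = 0.00525 mol; V_base = moles/0.28 × 1000 = 18.8 mL. At equivalence only the conjugate base is present: [A⁻] = 0.00525/0.044 = 1.2000e-01 M. Kb = Kw/Ka = 6.45e-10; [OH⁻] = √(Kb × [A⁻]) = 8.7988e-06; pOH = 5.06; pH = 14 - pOH = 8.94.

V = 18.8 mL, pH = 8.94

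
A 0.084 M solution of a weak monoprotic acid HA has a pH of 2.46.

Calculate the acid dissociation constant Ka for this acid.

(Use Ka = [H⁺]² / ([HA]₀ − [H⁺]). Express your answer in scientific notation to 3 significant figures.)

[H⁺] = 10^(−pH) = 10^(−2.46) = 3.467e-03 M. For HA ⇌ H⁺ + A⁻, Ka = [H⁺][A⁻]/[HA] = [H⁺]² / ([HA]₀ − [H⁺]) = (3.467e-03)² / (0.084 − 3.467e-03) = 1.49e-04.

K_a = 1.49e-04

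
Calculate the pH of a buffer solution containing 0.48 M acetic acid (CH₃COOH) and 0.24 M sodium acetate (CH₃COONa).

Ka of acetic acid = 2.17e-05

pKa = -log(2.17e-05) = 4.66. pH = pKa + log([A⁻]/[HA]) = 4.66 + log(0.24/0.48)

pH = 4.36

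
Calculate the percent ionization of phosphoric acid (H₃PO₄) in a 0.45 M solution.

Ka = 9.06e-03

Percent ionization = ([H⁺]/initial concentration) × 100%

Using Ka equilibrium: x² + Ka×x - Ka×C = 0. Solving: [H⁺] = 5.9482e-02. Percent = (5.9482e-02/0.45) × 100

Percent ionization = 13.2%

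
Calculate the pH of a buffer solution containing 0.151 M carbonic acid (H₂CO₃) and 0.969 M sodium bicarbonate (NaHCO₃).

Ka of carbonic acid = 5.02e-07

pKa = -log(5.02e-07) = 6.30. pH = pKa + log([A⁻]/[HA]) = 6.30 + log(0.969/0.151)

pH = 7.11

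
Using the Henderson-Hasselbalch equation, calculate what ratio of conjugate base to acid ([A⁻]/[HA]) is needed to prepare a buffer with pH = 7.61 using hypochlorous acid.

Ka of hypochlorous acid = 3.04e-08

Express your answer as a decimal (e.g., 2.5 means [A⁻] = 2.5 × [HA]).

pKa = -log(3.04e-08) = 7.5171. pH = pKa + log([A⁻]/[HA]), so log([A⁻]/[HA]) = pH − pKa = 7.61 − 7.5171 = 0.0929. [A⁻]/[HA] = 10^(0.0929) = 1.24

[A⁻]/[HA] = 1.24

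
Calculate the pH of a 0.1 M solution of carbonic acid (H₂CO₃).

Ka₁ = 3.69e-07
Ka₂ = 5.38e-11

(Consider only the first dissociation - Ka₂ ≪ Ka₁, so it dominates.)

First dissociation dominates. From Ka₁ = [H⁺][HA⁻]/[H₂A], x² + Ka₁·x − Ka₁·C = 0 with C = 0.1 M and Ka₁ = 3.69e-07. Solving: [H⁺] = (−Ka₁ + √(Ka₁² + 4·Ka₁·C)) / 2 = 1.9191e-04 M. pH = -log(1.9191e-04) = 3.72.

pH = 3.72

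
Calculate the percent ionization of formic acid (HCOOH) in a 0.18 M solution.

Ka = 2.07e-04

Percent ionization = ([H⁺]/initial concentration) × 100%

Using Ka equilibrium: x² + Ka×x - Ka×C = 0. Solving: [H⁺] = 6.0015e-03. Percent = (6.0015e-03/0.18) × 100

Percent ionization = 3.33%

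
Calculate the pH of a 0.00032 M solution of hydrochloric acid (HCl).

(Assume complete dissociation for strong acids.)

[H⁺] = 0.00032 M for strong acid. pH = -log[H⁺] = -log(0.00032)

pH = 3.49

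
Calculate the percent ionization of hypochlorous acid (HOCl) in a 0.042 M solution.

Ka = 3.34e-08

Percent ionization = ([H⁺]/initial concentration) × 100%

Using Ka equilibrium: x² + Ka×x - Ka×C = 0. Solving: [H⁺] = 3.7437e-05. Percent = (3.7437e-05/0.042) × 100

Percent ionization = 0.0891%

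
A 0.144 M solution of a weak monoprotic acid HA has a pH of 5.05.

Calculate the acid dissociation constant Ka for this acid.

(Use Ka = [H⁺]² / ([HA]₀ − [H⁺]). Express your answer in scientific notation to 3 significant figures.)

[H⁺] = 10^(−pH) = 10^(−5.05) = 8.913e-06 M. For HA ⇌ H⁺ + A⁻, Ka = [H⁺][A⁻]/[HA] = [H⁺]² / ([HA]₀ − [H⁺]) = (8.913e-06)² / (0.144 − 8.913e-06) = 5.52e-10.

K_a = 5.52e-10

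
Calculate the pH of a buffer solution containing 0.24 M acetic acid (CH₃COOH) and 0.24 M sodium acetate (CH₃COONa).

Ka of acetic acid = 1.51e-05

pKa = -log(1.51e-05) = 4.82. pH = pKa + log([A⁻]/[HA]) = 4.82 + log(0.24/0.24)

pH = 4.82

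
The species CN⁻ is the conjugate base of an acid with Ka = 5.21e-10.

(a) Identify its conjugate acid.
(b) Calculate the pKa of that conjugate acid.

(a) The conjugate acid is formed by adding one H⁺ to CN⁻, giving HCN. (b) pKa = -log(Ka) = -log(5.21e-10) = 9.28.

Conjugate acid: HCN; pK_a = 9.28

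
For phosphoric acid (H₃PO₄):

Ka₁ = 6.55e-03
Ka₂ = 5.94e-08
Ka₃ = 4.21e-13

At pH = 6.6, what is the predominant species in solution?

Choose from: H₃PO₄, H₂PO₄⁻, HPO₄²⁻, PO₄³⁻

pKa₁ = 2.18, pKa₂ = 7.23, pKa₃ = 12.38. For a polyprotic acid the predominant species crosses at each pKa: below pKa_n the protonated form dominates, above it the deprotonated form does. At pH = 6.6, the predominant species is H₂PO₄⁻.

H₂PO₄⁻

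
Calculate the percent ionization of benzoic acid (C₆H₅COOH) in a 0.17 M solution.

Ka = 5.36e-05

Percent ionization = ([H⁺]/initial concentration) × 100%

Using Ka equilibrium: x² + Ka×x - Ka×C = 0. Solving: [H⁺] = 2.9919e-03. Percent = (2.9919e-03/0.17) × 100

Percent ionization = 1.76%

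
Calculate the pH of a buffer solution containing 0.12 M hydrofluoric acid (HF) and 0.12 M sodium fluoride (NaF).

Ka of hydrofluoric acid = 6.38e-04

pKa = -log(6.38e-04) = 3.20. pH = pKa + log([A⁻]/[HA]) = 3.20 + log(0.12/0.12)

pH = 3.20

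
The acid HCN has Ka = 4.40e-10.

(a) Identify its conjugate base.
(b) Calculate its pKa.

(a) The conjugate base is formed by removing one H⁺ from HCN, giving CN⁻. (b) pKa = -log(Ka) = -log(4.40e-10) = 9.36.

Conjugate base: CN⁻; pK_a = 9.36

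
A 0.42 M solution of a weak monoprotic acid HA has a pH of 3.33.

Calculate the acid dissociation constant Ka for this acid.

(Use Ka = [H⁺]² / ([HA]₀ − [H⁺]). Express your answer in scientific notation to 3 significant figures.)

[H⁺] = 10^(−pH) = 10^(−3.33) = 4.677e-04 M. For HA ⇌ H⁺ + A⁻, Ka = [H⁺][A⁻]/[HA] = [H⁺]² / ([HA]₀ − [H⁺]) = (4.677e-04)² / (0.42 − 4.677e-04) = 5.21e-07.

K_a = 5.21e-07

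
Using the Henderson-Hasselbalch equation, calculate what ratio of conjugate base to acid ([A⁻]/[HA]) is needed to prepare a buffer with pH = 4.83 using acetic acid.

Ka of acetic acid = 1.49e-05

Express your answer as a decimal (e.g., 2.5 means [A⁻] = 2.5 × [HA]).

pKa = -log(1.49e-05) = 4.8268. pH = pKa + log([A⁻]/[HA]), so log([A⁻]/[HA]) = pH − pKa = 4.83 − 4.8268 = 0.0032. [A⁻]/[HA] = 10^(0.0032) = 1.01

[A⁻]/[HA] = 1.01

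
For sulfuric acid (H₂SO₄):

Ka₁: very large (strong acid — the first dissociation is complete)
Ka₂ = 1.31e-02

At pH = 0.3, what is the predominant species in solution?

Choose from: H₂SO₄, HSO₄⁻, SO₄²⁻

The first dissociation is complete, so H₂SO₄ itself is never the predominant species in water; pKa₂ = -log(1.31e-02) = 1.88. For a polyprotic acid the predominant species crosses at each pKa: below pKa_n the protonated form dominates, above it the deprotonated form does. At pH = 0.3, the predominant species is HSO₄⁻.

HSO₄⁻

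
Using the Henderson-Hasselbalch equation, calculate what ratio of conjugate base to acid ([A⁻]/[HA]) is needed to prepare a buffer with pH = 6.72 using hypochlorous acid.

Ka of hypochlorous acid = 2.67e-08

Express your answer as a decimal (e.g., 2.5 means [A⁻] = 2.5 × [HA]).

pKa = -log(2.67e-08) = 7.5735. pH = pKa + log([A⁻]/[HA]), so log([A⁻]/[HA]) = pH − pKa = 6.72 − 7.5735 = -0.8535. [A⁻]/[HA] = 10^(-0.8535) = 0.140

[A⁻]/[HA] = 0.140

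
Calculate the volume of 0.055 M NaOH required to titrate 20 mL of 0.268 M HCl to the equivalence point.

At equivalence: moles acid = moles base. moles HCl = 0.268 × 20/1000 = 0.00536 mol. V_base = moles / 0.055 × 1000 = 97.5 mL.

V_{base} = 97.5 mL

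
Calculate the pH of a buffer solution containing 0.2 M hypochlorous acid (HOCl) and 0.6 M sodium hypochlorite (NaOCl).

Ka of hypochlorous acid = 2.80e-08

pKa = -log(2.80e-08) = 7.55. pH = pKa + log([A⁻]/[HA]) = 7.55 + log(0.6/0.2)

pH = 8.03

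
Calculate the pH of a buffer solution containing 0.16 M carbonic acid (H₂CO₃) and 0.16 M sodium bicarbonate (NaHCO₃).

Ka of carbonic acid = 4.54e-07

pKa = -log(4.54e-07) = 6.34. pH = pKa + log([A⁻]/[HA]) = 6.34 + log(0.16/0.16)

pH = 6.34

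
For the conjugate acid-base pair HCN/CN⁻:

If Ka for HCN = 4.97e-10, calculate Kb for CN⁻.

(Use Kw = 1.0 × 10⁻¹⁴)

For a conjugate pair Ka × Kb = Kw, so Kb = Kw/Ka = 1.0 × 10⁻¹⁴ / 4.97e-10 = 2.01e-05.

K_b = 2.01e-05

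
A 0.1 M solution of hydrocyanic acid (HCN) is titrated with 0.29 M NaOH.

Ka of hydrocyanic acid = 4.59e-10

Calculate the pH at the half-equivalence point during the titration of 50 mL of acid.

At half-equivalence [HA] = [A⁻], so Henderson-Hasselbalch gives pH = pKa = -log(4.59e-10) = 9.34.

pH = pKa = 9.34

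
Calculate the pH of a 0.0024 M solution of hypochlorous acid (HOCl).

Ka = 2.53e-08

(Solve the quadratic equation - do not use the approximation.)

x² + Ka×x - Ka×C = 0. Using quadratic formula: [H⁺] = 7.7797e-06

pH = 5.11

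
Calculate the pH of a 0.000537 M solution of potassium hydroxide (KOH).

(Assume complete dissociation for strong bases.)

[OH⁻] = 0.000537 M for strong base. pOH = -log[OH⁻] = 3.27, pH = 14 - pOH

pH = 10.73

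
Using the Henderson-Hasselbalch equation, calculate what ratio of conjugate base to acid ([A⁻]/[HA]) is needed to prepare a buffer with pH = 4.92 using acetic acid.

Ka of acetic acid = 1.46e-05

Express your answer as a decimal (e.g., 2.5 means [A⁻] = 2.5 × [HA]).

pKa = -log(1.46e-05) = 4.8356. pH = pKa + log([A⁻]/[HA]), so log([A⁻]/[HA]) = pH − pKa = 4.92 − 4.8356 = 0.0844. [A⁻]/[HA] = 10^(0.0844) = 1.21

[A⁻]/[HA] = 1.21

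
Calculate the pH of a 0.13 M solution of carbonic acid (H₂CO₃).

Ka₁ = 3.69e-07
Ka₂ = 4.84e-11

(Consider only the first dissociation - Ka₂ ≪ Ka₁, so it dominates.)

First dissociation dominates. From Ka₁ = [H⁺][HA⁻]/[H₂A], x² + Ka₁·x − Ka₁·C = 0 with C = 0.13 M and Ka₁ = 3.69e-07. Solving: [H⁺] = (−Ka₁ + √(Ka₁² + 4·Ka₁·C)) / 2 = 2.1884e-04 M. pH = -log(2.1884e-04) = 3.66.

pH = 3.66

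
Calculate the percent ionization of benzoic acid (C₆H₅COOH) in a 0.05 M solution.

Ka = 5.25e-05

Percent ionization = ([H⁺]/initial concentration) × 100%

Using Ka equilibrium: x² + Ka×x - Ka×C = 0. Solving: [H⁺] = 1.5941e-03. Percent = (1.5941e-03/0.05) × 100

Percent ionization = 3.19%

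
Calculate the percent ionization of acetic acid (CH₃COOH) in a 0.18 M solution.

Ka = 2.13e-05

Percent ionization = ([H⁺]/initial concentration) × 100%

Using Ka equilibrium: x² + Ka×x - Ka×C = 0. Solving: [H⁺] = 1.9474e-03. Percent = (1.9474e-03/0.18) × 100

Percent ionization = 1.08%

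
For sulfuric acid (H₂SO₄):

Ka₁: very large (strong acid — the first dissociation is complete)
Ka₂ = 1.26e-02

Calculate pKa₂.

pKa₂ = -log(Ka₂) = -log(1.26e-02) = 1.90.

pK_{a2} = 1.90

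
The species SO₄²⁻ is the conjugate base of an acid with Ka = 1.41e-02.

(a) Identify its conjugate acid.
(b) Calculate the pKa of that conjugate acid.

(a) The conjugate acid is formed by adding one H⁺ to SO₄²⁻, giving HSO₄⁻. (b) pKa = -log(Ka) = -log(1.41e-02) = 1.85.

Conjugate acid: HSO₄⁻; pK_a = 1.85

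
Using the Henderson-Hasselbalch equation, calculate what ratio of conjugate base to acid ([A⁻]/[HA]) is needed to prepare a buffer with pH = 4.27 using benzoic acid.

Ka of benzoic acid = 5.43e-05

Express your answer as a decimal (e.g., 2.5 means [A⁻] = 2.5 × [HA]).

pKa = -log(5.43e-05) = 4.2652. pH = pKa + log([A⁻]/[HA]), so log([A⁻]/[HA]) = pH − pKa = 4.27 − 4.2652 = 0.0048. [A⁻]/[HA] = 10^(0.0048) = 1.01

[A⁻]/[HA] = 1.01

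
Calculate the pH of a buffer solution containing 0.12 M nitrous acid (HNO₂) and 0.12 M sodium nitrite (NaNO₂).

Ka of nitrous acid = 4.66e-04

pKa = -log(4.66e-04) = 3.33. pH = pKa + log([A⁻]/[HA]) = 3.33 + log(0.12/0.12)

pH = 3.33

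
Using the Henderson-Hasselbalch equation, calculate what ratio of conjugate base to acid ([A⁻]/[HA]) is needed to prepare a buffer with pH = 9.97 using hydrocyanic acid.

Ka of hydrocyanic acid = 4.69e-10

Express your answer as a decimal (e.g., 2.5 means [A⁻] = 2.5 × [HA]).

pKa = -log(4.69e-10) = 9.3288. pH = pKa + log([A⁻]/[HA]), so log([A⁻]/[HA]) = pH − pKa = 9.97 − 9.3288 = 0.6412. [A⁻]/[HA] = 10^(0.6412) = 4.38

[A⁻]/[HA] = 4.38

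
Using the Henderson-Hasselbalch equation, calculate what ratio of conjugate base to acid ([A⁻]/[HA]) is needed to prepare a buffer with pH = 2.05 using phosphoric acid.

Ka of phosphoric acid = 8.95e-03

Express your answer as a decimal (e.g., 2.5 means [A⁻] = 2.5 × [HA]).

pKa = -log(8.95e-03) = 2.0482. pH = pKa + log([A⁻]/[HA]), so log([A⁻]/[HA]) = pH − pKa = 2.05 − 2.0482 = 0.0018. [A⁻]/[HA] = 10^(0.0018) = 1.00

[A⁻]/[HA] = 1.00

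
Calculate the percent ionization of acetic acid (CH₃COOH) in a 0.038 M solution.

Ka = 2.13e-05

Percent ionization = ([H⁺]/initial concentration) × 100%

Using Ka equilibrium: x² + Ka×x - Ka×C = 0. Solving: [H⁺] = 8.8908e-04. Percent = (8.8908e-04/0.038) × 100

Percent ionization = 2.34%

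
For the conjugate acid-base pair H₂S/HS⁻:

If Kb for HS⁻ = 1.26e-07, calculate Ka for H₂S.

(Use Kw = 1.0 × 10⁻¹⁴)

For a conjugate pair Ka × Kb = Kw, so Ka = Kw/Kb = 1.0 × 10⁻¹⁴ / 1.26e-07 = 7.94e-08.

K_a = 7.94e-08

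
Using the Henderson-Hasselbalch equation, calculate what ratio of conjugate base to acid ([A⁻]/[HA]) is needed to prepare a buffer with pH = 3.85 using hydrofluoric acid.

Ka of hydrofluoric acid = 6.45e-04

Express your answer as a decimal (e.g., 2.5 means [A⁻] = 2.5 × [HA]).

pKa = -log(6.45e-04) = 3.1904. pH = pKa + log([A⁻]/[HA]), so log([A⁻]/[HA]) = pH − pKa = 3.85 − 3.1904 = 0.6596. [A⁻]/[HA] = 10^(0.6596) = 4.57

[A⁻]/[HA] = 4.57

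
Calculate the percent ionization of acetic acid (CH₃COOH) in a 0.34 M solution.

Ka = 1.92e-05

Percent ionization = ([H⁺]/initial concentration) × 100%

Using Ka equilibrium: x² + Ka×x - Ka×C = 0. Solving: [H⁺] = 2.5454e-03. Percent = (2.5454e-03/0.34) × 100

Percent ionization = 0.749%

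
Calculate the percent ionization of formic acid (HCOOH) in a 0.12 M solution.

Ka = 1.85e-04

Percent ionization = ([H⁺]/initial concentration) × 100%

Using Ka equilibrium: x² + Ka×x - Ka×C = 0. Solving: [H⁺] = 4.6201e-03. Percent = (4.6201e-03/0.12) × 100

Percent ionization = 3.85%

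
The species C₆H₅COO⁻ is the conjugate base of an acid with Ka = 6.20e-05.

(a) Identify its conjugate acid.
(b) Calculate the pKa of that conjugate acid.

(a) The conjugate acid is formed by adding one H⁺ to C₆H₅COO⁻, giving C₆H₅COOH. (b) pKa = -log(Ka) = -log(6.20e-05) = 4.21.

Conjugate acid: C₆H₅COOH; pK_a = 4.21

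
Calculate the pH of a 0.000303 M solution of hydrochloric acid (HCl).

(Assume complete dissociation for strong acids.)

[H⁺] = 0.000303 M for strong acid. pH = -log[H⁺] = -log(0.000303)

pH = 3.52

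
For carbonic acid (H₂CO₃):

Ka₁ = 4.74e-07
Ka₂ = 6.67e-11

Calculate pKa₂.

pKa₂ = -log(Ka₂) = -log(6.67e-11) = 10.18.

pK_{a2} = 10.18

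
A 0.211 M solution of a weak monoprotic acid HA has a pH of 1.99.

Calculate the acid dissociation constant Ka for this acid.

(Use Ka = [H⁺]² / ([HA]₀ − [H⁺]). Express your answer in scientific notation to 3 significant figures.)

[H⁺] = 10^(−pH) = 10^(−1.99) = 1.023e-02 M. For HA ⇌ H⁺ + A⁻, Ka = [H⁺][A⁻]/[HA] = [H⁺]² / ([HA]₀ − [H⁺]) = (1.023e-02)² / (0.211 − 1.023e-02) = 5.22e-04.

K_a = 5.22e-04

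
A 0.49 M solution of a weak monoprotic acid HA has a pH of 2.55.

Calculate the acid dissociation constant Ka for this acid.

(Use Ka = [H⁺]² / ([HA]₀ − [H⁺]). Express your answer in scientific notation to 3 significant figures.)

[H⁺] = 10^(−pH) = 10^(−2.55) = 2.818e-03 M. For HA ⇌ H⁺ + A⁻, Ka = [H⁺][A⁻]/[HA] = [H⁺]² / ([HA]₀ − [H⁺]) = (2.818e-03)² / (0.49 − 2.818e-03) = 1.63e-05.

K_a = 1.63e-05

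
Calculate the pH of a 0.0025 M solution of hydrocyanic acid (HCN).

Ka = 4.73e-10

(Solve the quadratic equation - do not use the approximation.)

x² + Ka×x - Ka×C = 0. Using quadratic formula: [H⁺] = 1.0872e-06

pH = 5.96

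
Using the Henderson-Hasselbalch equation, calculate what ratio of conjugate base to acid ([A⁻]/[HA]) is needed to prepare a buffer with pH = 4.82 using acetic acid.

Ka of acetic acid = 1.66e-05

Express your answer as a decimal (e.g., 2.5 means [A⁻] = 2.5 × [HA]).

pKa = -log(1.66e-05) = 4.7799. pH = pKa + log([A⁻]/[HA]), so log([A⁻]/[HA]) = pH − pKa = 4.82 − 4.7799 = 0.0401. [A⁻]/[HA] = 10^(0.0401) = 1.10

[A⁻]/[HA] = 1.10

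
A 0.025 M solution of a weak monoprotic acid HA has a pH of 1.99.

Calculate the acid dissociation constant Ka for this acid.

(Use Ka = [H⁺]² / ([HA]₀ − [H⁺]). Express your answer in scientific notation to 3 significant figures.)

[H⁺] = 10^(−pH) = 10^(−1.99) = 1.023e-02 M. For HA ⇌ H⁺ + A⁻, Ka = [H⁺][A⁻]/[HA] = [H⁺]² / ([HA]₀ − [H⁺]) = (1.023e-02)² / (0.025 − 1.023e-02) = 7.09e-03.

K_a = 7.09e-03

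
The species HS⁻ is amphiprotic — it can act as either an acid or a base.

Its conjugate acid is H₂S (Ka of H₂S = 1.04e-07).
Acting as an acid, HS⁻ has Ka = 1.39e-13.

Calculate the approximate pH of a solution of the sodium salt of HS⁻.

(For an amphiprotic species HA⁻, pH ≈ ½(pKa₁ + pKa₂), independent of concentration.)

pKa₁ = -log(1.04e-07) = 6.98; pKa₂ = -log(1.39e-13) = 12.86. For an amphiprotic species, pH ≈ ½(pKa₁ + pKa₂) = ½(6.98 + 12.86) = 9.92.

pH = 9.92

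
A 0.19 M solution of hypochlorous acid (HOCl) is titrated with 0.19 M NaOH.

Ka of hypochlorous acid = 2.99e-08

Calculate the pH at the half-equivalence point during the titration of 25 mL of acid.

At half-equivalence [HA] = [A⁻], so Henderson-Hasselbalch gives pH = pKa = -log(2.99e-08) = 7.52.

pH = pKa = 7.52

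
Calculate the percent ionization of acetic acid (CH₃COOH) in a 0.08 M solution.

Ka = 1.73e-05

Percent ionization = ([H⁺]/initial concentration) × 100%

Using Ka equilibrium: x² + Ka×x - Ka×C = 0. Solving: [H⁺] = 1.1678e-03. Percent = (1.1678e-03/0.08) × 100

Percent ionization = 1.46%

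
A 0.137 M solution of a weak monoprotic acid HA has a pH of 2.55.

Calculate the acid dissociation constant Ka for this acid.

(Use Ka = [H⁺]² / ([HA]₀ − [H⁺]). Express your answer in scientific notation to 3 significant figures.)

[H⁺] = 10^(−pH) = 10^(−2.55) = 2.818e-03 M. For HA ⇌ H⁺ + A⁻, Ka = [H⁺][A⁻]/[HA] = [H⁺]² / ([HA]₀ − [H⁺]) = (2.818e-03)² / (0.137 − 2.818e-03) = 5.92e-05.

K_a = 5.92e-05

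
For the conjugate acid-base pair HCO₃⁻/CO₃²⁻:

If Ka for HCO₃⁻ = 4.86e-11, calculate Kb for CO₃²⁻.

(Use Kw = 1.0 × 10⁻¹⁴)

For a conjugate pair Ka × Kb = Kw, so Kb = Kw/Ka = 1.0 × 10⁻¹⁴ / 4.86e-11 = 2.06e-04.

K_b = 2.06e-04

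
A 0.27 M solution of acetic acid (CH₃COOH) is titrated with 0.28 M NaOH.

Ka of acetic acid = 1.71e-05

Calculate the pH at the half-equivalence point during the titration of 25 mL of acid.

At half-equivalence [HA] = [A⁻], so Henderson-Hasselbalch gives pH = pKa = -log(1.71e-05) = 4.77.

pH = pKa = 4.77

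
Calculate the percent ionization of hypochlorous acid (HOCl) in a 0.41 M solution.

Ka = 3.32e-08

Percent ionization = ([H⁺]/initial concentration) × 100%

Using Ka equilibrium: x² + Ka×x - Ka×C = 0. Solving: [H⁺] = 1.1665e-04. Percent = (1.1665e-04/0.41) × 100

Percent ionization = 0.0285%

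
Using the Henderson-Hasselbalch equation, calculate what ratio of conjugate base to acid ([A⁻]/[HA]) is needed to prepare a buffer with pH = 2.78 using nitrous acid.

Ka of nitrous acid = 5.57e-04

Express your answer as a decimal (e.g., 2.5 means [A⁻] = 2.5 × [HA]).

pKa = -log(5.57e-04) = 3.2541. pH = pKa + log([A⁻]/[HA]), so log([A⁻]/[HA]) = pH − pKa = 2.78 − 3.2541 = -0.4741. [A⁻]/[HA] = 10^(-0.4741) = 0.336

[A⁻]/[HA] = 0.336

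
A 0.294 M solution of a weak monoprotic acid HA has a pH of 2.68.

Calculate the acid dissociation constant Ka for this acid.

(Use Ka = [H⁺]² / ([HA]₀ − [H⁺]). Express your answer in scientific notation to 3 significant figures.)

[H⁺] = 10^(−pH) = 10^(−2.68) = 2.089e-03 M. For HA ⇌ H⁺ + A⁻, Ka = [H⁺][A⁻]/[HA] = [H⁺]² / ([HA]₀ − [H⁺]) = (2.089e-03)² / (0.294 − 2.089e-03) = 1.50e-05.

K_a = 1.50e-05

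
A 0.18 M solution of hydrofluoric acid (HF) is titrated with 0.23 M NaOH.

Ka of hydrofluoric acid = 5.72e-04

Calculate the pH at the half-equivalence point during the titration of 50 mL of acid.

At half-equivalence [HA] = [A⁻], so Henderson-Hasselbalch gives pH = pKa = -log(5.72e-04) = 3.24.

pH = pKa = 3.24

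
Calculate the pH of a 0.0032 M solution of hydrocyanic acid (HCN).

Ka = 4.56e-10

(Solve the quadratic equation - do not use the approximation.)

x² + Ka×x - Ka×C = 0. Using quadratic formula: [H⁺] = 1.2077e-06

pH = 5.92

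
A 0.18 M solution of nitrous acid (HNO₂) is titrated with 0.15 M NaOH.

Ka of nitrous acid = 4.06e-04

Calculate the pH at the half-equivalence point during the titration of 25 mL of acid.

At half-equivalence [HA] = [A⁻], so Henderson-Hasselbalch gives pH = pKa = -log(4.06e-04) = 3.39.

pH = pKa = 3.39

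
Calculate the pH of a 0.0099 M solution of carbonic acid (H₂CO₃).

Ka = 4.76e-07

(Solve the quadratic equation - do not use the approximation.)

x² + Ka×x - Ka×C = 0. Using quadratic formula: [H⁺] = 6.8409e-05

pH = 4.16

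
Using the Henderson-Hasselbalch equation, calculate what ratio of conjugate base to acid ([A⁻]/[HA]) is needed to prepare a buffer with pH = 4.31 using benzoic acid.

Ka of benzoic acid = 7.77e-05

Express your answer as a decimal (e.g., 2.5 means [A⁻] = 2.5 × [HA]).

pKa = -log(7.77e-05) = 4.1096. pH = pKa + log([A⁻]/[HA]), so log([A⁻]/[HA]) = pH − pKa = 4.31 − 4.1096 = 0.2004. [A⁻]/[HA] = 10^(0.2004) = 1.59

[A⁻]/[HA] = 1.59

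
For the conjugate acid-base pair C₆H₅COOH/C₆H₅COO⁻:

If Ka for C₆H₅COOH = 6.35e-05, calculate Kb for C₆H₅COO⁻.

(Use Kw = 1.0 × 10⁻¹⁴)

For a conjugate pair Ka × Kb = Kw, so Kb = Kw/Ka = 1.0 × 10⁻¹⁴ / 6.35e-05 = 1.57e-10.

K_b = 1.57e-10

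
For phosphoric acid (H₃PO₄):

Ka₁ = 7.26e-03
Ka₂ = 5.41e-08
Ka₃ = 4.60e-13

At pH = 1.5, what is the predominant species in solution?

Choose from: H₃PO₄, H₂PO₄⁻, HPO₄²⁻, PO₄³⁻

pKa₁ = 2.14, pKa₂ = 7.27, pKa₃ = 12.34. For a polyprotic acid the predominant species crosses at each pKa: below pKa_n the protonated form dominates, above it the deprotonated form does. At pH = 1.5, the predominant species is H₃PO₄.

H₃PO₄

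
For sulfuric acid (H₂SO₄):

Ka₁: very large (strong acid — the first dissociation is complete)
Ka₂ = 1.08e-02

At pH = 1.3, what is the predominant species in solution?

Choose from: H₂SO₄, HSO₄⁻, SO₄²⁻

The first dissociation is complete, so H₂SO₄ itself is never the predominant species in water; pKa₂ = -log(1.08e-02) = 1.97. For a polyprotic acid the predominant species crosses at each pKa: below pKa_n the protonated form dominates, above it the deprotonated form does. At pH = 1.3, the predominant species is HSO₄⁻.

HSO₄⁻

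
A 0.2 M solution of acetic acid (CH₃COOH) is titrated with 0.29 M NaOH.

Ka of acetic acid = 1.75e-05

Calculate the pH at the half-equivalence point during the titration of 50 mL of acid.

At half-equivalence [HA] = [A⁻], so Henderson-Hasselbalch gives pH = pKa = -log(1.75e-05) = 4.76.

pH = pKa = 4.76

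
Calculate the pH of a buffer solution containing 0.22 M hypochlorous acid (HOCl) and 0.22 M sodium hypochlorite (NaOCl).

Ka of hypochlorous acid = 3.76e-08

pKa = -log(3.76e-08) = 7.42. pH = pKa + log([A⁻]/[HA]) = 7.42 + log(0.22/0.22)

pH = 7.42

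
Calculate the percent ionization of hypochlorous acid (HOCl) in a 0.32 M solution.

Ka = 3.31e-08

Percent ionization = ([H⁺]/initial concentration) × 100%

Using Ka equilibrium: x² + Ka×x - Ka×C = 0. Solving: [H⁺] = 1.0290e-04. Percent = (1.0290e-04/0.32) × 100

Percent ionization = 0.0322%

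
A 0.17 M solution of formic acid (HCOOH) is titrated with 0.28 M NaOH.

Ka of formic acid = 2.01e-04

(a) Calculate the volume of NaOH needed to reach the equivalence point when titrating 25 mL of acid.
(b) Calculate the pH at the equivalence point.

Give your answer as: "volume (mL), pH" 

moles acid = 0.17 × 25/1000 = 0.00425 mol; V_base = moles/0.28 × 1000 = 15.2 mL. At equivalence only the conjugate base is present: [A⁻] = 0.00425/0.040 = 1.0578e-01 M. Kb = Kw/Ka = 4.98e-11; [OH⁻] = √(Kb × [A⁻]) = 2.2940e-06; pOH = 5.64; pH = 14 - pOH = 8.36.

V = 15.2 mL, pH = 8.36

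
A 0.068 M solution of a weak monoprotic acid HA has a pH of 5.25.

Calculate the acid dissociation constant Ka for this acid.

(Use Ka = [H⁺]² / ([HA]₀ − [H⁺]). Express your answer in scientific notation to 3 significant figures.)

[H⁺] = 10^(−pH) = 10^(−5.25) = 5.623e-06 M. For HA ⇌ H⁺ + A⁻, Ka = [H⁺][A⁻]/[HA] = [H⁺]² / ([HA]₀ − [H⁺]) = (5.623e-06)² / (0.068 − 5.623e-06) = 4.65e-10.

K_a = 4.65e-10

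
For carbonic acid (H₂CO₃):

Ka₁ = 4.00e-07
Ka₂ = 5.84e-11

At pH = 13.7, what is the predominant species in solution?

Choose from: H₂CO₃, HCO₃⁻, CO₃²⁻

pKa₁ = 6.40, pKa₂ = 10.23. For a polyprotic acid the predominant species crosses at each pKa: below pKa_n the protonated form dominates, above it the deprotonated form does. At pH = 13.7, the predominant species is CO₃²⁻.

CO₃²⁻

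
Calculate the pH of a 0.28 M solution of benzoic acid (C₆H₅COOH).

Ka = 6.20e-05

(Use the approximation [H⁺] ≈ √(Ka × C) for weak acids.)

[H⁺] = √(Ka × C) = √(6.20e-05 × 0.28) = 4.1665e-03. pH = -log(4.1665e-03)

pH = 2.38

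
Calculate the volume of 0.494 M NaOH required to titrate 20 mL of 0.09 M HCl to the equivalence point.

At equivalence: moles acid = moles base. moles HCl = 0.09 × 20/1000 = 0.0018 mol. V_base = moles / 0.494 × 1000 = 3.6 mL.

V_{base} = 3.6 mL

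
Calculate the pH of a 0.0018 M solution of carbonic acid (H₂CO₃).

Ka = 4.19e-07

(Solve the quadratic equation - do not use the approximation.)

x² + Ka×x - Ka×C = 0. Using quadratic formula: [H⁺] = 2.7254e-05

pH = 4.56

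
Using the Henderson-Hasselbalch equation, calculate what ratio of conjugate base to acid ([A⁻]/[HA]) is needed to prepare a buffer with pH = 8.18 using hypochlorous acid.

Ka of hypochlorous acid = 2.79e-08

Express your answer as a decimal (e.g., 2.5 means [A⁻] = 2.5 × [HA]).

pKa = -log(2.79e-08) = 7.5544. pH = pKa + log([A⁻]/[HA]), so log([A⁻]/[HA]) = pH − pKa = 8.18 − 7.5544 = 0.6256. [A⁻]/[HA] = 10^(0.6256) = 4.22

[A⁻]/[HA] = 4.22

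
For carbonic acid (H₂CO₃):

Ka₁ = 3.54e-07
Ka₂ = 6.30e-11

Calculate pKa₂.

pKa₂ = -log(Ka₂) = -log(6.30e-11) = 10.20.

pK_{a2} = 10.20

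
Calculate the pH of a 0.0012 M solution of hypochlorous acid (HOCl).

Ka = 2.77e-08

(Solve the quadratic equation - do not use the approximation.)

x² + Ka×x - Ka×C = 0. Using quadratic formula: [H⁺] = 5.7516e-06

pH = 5.24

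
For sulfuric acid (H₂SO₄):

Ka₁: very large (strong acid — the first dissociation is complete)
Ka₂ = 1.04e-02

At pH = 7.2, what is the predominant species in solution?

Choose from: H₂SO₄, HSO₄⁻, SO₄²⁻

The first dissociation is complete, so H₂SO₄ itself is never the predominant species in water; pKa₂ = -log(1.04e-02) = 1.98. For a polyprotic acid the predominant species crosses at each pKa: below pKa_n the protonated form dominates, above it the deprotonated form does. At pH = 7.2, the predominant species is SO₄²⁻.

SO₄²⁻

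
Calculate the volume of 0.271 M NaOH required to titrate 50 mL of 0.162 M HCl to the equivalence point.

At equivalence: moles acid = moles base. moles HCl = 0.162 × 50/1000 = 0.0081 mol. V_base = moles / 0.271 × 1000 = 29.9 mL.

V_{base} = 29.9 mL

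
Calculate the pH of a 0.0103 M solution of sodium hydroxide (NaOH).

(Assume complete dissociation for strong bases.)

[OH⁻] = 0.0103 M for strong base. pOH = -log[OH⁻] = 1.99, pH = 14 - pOH

pH = 12.01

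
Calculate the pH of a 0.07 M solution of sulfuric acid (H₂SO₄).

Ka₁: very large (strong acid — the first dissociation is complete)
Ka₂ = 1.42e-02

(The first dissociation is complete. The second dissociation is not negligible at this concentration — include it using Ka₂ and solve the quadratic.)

First dissociation is complete: [H⁺]₀ = [HSO₄⁻]₀ = C = 0.07 M. Second dissociation HSO₄⁻ ⇌ H⁺ + SO₄²⁻: let x = [SO₄²⁻]. Ka₂ = (C + x)·x / (C − x) = 1.42e-02 → x² + (C + Ka₂)·x − Ka₂·C = 0 → x² + 0.08420·x − 9.940e-04 = 0. x = (−0.08420 + √(0.08420² + 4 × 9.940e-04)) / 2 = 1.0497e-02 M. [H⁺] = C + x = 0.07 + 1.0497e-02 = 8.0497e-02 M. pH = -log(8.0497e-02) = 1.09.

pH = 1.09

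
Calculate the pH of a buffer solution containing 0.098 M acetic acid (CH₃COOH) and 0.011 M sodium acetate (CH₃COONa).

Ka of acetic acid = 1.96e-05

pKa = -log(1.96e-05) = 4.71. pH = pKa + log([A⁻]/[HA]) = 4.71 + log(0.011/0.098)

pH = 3.76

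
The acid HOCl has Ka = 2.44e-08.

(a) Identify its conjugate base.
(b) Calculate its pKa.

(a) The conjugate base is formed by removing one H⁺ from HOCl, giving OCl⁻. (b) pKa = -log(Ka) = -log(2.44e-08) = 7.61.

Conjugate base: OCl⁻; pK_a = 7.61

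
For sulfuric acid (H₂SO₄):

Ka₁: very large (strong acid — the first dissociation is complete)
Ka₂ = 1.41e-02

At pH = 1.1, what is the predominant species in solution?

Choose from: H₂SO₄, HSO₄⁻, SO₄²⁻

The first dissociation is complete, so H₂SO₄ itself is never the predominant species in water; pKa₂ = -log(1.41e-02) = 1.85. For a polyprotic acid the predominant species crosses at each pKa: below pKa_n the protonated form dominates, above it the deprotonated form does. At pH = 1.1, the predominant species is HSO₄⁻.

HSO₄⁻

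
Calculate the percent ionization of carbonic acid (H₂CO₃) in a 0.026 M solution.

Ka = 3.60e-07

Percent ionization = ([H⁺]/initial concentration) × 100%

Using Ka equilibrium: x² + Ka×x - Ka×C = 0. Solving: [H⁺] = 9.6567e-05. Percent = (9.6567e-05/0.026) × 100

Percent ionization = 0.371%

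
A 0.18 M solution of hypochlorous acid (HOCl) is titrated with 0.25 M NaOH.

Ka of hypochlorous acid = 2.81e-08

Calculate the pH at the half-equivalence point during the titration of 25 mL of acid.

At half-equivalence [HA] = [A⁻], so Henderson-Hasselbalch gives pH = pKa = -log(2.81e-08) = 7.55.

pH = pKa = 7.55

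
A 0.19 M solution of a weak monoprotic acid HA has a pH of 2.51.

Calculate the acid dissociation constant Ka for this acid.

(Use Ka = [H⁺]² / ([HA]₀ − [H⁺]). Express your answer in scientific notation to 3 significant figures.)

[H⁺] = 10^(−pH) = 10^(−2.51) = 3.090e-03 M. For HA ⇌ H⁺ + A⁻, Ka = [H⁺][A⁻]/[HA] = [H⁺]² / ([HA]₀ − [H⁺]) = (3.090e-03)² / (0.19 − 3.090e-03) = 5.11e-05.

K_a = 5.11e-05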